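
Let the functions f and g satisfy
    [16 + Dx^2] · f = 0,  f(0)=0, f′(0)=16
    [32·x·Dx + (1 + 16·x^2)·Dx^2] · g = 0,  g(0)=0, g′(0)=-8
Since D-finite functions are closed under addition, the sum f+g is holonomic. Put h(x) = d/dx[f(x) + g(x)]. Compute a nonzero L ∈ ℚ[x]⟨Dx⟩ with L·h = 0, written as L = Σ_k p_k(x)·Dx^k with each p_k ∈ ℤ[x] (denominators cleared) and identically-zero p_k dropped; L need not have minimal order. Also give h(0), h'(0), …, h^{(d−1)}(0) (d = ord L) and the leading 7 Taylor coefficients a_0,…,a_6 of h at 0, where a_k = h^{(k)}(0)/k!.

f: a_k = 0, 16, 0, -128/3, 0, 512/15, 0, …
g: a_k = 0, -8, 0, 128/3, 0, -2048/5, 0, …
Weyl lclm of L_f,L_g ⇒ L₀ (ord ≤ 4).
Derive L from L₀ (diff closure).
L = (-5632·x + 114688·x^3 + 131072·x^5) + (-16 + 1792·x^2 + 36864·x^4 + 65536·x^6)·Dx + (-352·x + 7168·x^3 + 8192·x^5)·Dx^2 + (-1 + 112·x^2 + 2304·x^4 + 4096·x^6)·Dx^3  (order 3).
h: a_k = 8, 0, 0, 0, -5632/3, 0, 1470464/45, …
ICs: h(0) = 8, h′(0) = 0, h′′(0) = 0.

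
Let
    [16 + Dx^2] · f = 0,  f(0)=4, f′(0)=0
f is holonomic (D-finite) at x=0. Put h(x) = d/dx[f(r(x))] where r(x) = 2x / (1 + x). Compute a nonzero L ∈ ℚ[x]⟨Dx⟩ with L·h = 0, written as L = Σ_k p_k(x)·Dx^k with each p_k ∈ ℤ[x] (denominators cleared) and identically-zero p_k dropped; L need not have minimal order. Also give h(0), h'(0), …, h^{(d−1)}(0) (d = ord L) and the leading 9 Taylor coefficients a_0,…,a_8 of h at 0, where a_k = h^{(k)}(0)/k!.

f: a_k = 4, 0, -32, 0, 128/3, 0, -1024/45, 0, 2048/315, …
h₀=f(r): pull back L_f along r ⇒ L₀.
h₀' ⇒ L via d/dx closure of L₀.
L = (70 + 12·x + 6·x^2) + (6 + 18·x + 18·x^2 + 6·x^3)·Dx + (1 + 4·x + 6·x^2 + 4·x^3 + x^4)·Dx^2  (order 2).
h: a_k = 0, -256, 768, 3584/3, -33280/3, 425728/15, -145152/5, -14922752/315, 9776128/35, …
ICs: h(0) = 0, h′(0) = -256.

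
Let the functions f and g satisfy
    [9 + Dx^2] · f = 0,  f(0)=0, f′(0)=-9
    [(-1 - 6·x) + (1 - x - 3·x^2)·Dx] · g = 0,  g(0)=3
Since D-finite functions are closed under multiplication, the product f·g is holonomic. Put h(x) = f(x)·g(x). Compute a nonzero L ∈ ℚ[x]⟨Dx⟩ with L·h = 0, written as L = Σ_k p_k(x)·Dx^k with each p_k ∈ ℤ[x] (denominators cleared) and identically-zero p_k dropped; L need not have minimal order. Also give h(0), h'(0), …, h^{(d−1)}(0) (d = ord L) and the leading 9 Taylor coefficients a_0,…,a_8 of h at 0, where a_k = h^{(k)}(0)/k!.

f: a_k = 0, -9, 0, 27/2, 0, -243/40, 0, 729/560, 0, …
g: a_k = 3, 3, 12, 21, 57, 120, 291, 651, 1524, …
L₀ := L_f ⊗_s L_g (sym. prod.), ord ≤ 2.
L = (-3 + 9·x + 27·x^2) + (2 + 12·x)·Dx + (-1 + x + 3·x^2)·Dx^2  (order 2).
h: a_k = 0, -27, -27, -135/2, -297/2, -14769/40, -32589/40, -1074357/560, -488619/112, …
ICs: h(0) = 0, h′(0) = -27.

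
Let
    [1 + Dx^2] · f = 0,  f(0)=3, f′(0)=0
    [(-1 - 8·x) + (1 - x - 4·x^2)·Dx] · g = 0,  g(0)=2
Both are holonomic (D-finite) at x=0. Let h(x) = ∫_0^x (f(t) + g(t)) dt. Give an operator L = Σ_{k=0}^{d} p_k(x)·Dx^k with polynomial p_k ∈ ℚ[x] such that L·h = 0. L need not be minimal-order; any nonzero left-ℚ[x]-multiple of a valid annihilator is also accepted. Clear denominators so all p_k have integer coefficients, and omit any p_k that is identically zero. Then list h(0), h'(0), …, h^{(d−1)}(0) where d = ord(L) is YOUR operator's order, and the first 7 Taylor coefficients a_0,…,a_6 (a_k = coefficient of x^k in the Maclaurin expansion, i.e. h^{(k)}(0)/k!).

L = (-55 - 486·x - 553·x^2 - 1488·x^3 - 80·x^4 - 128·x^5)·Dx + (11 + 11·x + 23·x^2 - 169·x^3 - 348·x^4 - 48·x^5 - 64·x^6)·Dx^2 + (-55 - 486·x - 553·x^2 - 1488·x^3 - 80·x^4 - 128·x^5)·Dx^3 + (11 + 11·x + 23·x^2 - 169·x^3 - 348·x^4 - 48·x^5 - 64·x^6)·Dx^4  (order 4).
h: a_k = 0, 5, 1, 17/6, 9/2, 93/8, 65/3, …
ICs: h(0) = 0, h′(0) = 5, h′′(0) = 2, h′′′(0) = 17.

f: a_k = 3, 0, -3/2, 0, 1/8, 0, -1/240, …
g: a_k = 2, 2, 10, 18, 58, 130, 362, …
h₀=f+g: left-lcm gives L₀, ord ≤ 3.
∫: right-multiply L₀ by Dx.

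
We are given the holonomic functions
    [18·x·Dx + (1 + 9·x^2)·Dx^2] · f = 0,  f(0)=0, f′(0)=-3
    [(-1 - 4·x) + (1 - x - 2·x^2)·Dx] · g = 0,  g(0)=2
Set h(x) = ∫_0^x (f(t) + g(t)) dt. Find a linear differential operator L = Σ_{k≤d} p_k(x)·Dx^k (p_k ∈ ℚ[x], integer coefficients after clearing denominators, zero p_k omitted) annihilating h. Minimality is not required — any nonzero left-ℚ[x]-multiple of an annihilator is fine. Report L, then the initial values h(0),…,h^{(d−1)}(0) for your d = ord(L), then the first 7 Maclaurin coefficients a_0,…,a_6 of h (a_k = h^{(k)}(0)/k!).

f: a_k = 0, -3, 0, 9, 0, -243/5, 0, …
g: a_k = 2, 2, 6, 10, 22, 42, 86, …
h₀=f+g: left-lcm gives L₀, ord ≤ 3.
Integrate: L := L₀·Dx.
L = (18 - 72·x - 918·x^2 - 1872·x^3 - 4608·x^4 - 1296·x^6)·Dx^2 + (-8 - 30·x - 278·x^3 - 1788·x^4 - 3216·x^5 - 324·x^6 - 1296·x^7)·Dx^3 + (1 + 4·x + 24·x^2 + 4·x^3 + 103·x^4 - 300·x^5 - 312·x^6 - 108·x^7 - 216·x^8)·Dx^4  (order 4).
h: a_k = 0, 2, -1/2, 2, 19/4, 22/5, -11/10, …
ICs: h(0) = 0, h′(0) = 2, h′′(0) = -1, h′′′(0) = 12.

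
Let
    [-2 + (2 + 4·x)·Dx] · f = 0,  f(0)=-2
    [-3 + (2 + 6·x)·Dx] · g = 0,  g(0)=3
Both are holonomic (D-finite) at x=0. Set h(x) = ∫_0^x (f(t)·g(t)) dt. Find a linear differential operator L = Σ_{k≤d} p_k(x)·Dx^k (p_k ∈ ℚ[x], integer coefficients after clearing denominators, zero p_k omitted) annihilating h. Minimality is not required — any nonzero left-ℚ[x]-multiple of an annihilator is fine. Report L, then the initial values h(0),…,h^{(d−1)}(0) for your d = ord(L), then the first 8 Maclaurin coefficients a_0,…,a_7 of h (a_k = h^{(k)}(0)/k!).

f: a_k = -2, -2, 1, -1, 5/4, -7/4, 21/8, -33/8, …
g: a_k = 3, 9/2, -27/8, 81/16, -1215/128, 5103/256, -45927/1024, 216513/2048, …
Product ⇒ symmetric product L₀, ord ≤ 1.
h=∫₀ˣh₀: take L = L₀·Dx.
L = (-5 - 12·x)·Dx + (2 + 10·x + 12·x^2)·Dx^2  (order 2).
h: a_k = 0, -6, -15/2, 1/4, -15/32, 303/320, -515/256, 15903/3584, …
ICs: h(0) = 0, h′(0) = -6.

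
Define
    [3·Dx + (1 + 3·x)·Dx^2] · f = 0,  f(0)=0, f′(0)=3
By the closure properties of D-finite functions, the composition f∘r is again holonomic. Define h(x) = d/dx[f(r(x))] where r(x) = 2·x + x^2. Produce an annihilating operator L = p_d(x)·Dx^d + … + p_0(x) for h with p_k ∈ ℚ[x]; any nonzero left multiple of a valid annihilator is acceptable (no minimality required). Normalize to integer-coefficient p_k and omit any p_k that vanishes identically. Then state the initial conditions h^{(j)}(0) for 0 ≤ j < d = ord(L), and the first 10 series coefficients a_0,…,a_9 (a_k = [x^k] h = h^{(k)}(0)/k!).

f: a_k = 0, 3, -9/2, 9, -81/4, 243/5, -243/2, 2187/7, -6561/8, 2187, …
L₀ from L_f via x↦r, Dx↦r'^{-1}Dx.
Derive L from L₀ (diff closure).
L = (5 + 6·x + 3·x^2) + (1 + 7·x + 9·x^2 + 3·x^3)·Dx  (order 1).
h: a_k = 6, -30, 162, -882, 4806, -26190, 142722, -777762, 4238406, -23097150, …
ICs: h(0) = 6.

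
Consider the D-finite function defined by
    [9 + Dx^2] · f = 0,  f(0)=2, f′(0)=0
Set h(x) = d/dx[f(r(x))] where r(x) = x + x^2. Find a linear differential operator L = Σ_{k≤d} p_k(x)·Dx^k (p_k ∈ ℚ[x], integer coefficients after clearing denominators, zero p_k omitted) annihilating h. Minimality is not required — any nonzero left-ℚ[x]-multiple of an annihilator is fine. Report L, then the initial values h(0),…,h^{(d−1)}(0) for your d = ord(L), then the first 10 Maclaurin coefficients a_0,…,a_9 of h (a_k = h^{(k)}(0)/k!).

f: a_k = 2, 0, -9, 0, 27/4, 0, -81/40, 0, 729/2240, 0, …
L₀ from L_f via x↦r, Dx↦r'^{-1}Dx.
h=h₀': d/dx-closure on L₀ ⇒ L.
L = (21 + 72·x + 216·x^2 + 288·x^3 + 144·x^4) + (-6 - 12·x)·Dx + (1 + 4·x + 4·x^2)·Dx^2  (order 2).
h: a_k = 0, -18, -54, -9, 135, 4617/20, 2079/20, -52191/280, -95499/280, -477009/2240, …
ICs: h(0) = 0, h′(0) = -18.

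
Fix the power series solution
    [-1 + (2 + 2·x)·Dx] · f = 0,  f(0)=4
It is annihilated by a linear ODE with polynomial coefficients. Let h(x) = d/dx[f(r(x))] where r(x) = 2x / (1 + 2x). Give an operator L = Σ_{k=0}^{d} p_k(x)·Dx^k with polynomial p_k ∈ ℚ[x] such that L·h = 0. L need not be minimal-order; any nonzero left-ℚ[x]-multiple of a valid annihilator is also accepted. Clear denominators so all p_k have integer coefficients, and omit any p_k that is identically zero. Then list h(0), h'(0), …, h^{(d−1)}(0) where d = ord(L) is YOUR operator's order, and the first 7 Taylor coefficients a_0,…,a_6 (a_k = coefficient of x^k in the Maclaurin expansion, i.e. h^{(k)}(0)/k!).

f: a_k = 4, 2, -1/2, 1/4, -5/32, 7/64, -21/256, …
h₀=f(r): pull back L_f along r ⇒ L₀.
h₀' ⇒ L via d/dx closure of L₀.
L = (-5 - 16·x) + (-1 - 6·x - 8·x^2)·Dx  (order 1).
h: a_k = 4, -20, 78, -282, 1995/2, -7059/2, 50435/4, …
ICs: h(0) = 4.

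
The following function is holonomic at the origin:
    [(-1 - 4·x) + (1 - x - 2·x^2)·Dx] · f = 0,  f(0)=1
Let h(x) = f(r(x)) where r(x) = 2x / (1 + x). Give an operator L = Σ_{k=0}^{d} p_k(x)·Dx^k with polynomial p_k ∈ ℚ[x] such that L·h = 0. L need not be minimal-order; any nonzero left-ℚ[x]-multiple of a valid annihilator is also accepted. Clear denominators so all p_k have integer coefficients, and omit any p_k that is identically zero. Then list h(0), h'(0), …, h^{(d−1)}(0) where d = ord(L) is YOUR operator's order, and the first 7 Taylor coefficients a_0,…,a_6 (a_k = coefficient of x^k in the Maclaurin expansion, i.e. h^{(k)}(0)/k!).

f: a_k = 1, 1, 3, 5, 11, 21, 43, …
Substitute x→r, Dx→(1/r')Dx; clear ⇒ L₀.
L = (2 + 18·x) + (-1 - x + 9·x^2 + 9·x^3)·Dx  (order 1).
h: a_k = 1, 2, 10, 18, 90, 162, 810, …
ICs: h(0) = 1.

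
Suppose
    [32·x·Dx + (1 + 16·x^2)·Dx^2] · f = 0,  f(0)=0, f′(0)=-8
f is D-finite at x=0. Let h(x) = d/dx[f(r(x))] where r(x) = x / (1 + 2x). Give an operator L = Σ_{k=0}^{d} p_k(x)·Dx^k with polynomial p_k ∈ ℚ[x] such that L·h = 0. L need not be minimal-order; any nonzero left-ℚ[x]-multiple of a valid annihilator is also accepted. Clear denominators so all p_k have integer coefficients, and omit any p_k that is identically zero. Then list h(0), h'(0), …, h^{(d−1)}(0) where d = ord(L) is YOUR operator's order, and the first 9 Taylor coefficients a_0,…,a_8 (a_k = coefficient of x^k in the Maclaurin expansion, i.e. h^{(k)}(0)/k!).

f: a_k = 0, -8, 0, 128/3, 0, -2048/5, 0, 32768/7, 0, …
Change of var in L_f (x↦r) gives L₀.
h₀' ⇒ L via d/dx closure of L₀.
L = (4 + 40·x) + (1 + 4·x + 20·x^2)·Dx  (order 1).
h: a_k = -8, 32, 32, -768, 2432, 5632, -71168, 172032, 735232, …
ICs: h(0) = -8.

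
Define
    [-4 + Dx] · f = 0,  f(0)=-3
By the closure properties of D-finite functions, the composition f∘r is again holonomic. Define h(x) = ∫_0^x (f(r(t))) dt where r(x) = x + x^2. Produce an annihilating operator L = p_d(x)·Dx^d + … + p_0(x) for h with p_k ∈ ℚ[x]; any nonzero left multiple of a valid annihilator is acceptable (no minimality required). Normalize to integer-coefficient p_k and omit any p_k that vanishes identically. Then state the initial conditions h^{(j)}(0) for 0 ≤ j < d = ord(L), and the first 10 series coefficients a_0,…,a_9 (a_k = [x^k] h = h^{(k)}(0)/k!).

L = (-4 - 8·x)·Dx + Dx^2  (order 2).
h: a_k = 0, -3, -6, -12, -20, -152/5, -208/5, -5536/105, -6512/105, -480/7, …
ICs: h(0) = 0, h′(0) = -3.

f: a_k = -3, -12, -24, -32, -32, -128/5, -256/15, -1024/105, -512/105, -2048/945, …
Change of var in L_f (x↦r) gives L₀.
h=∫₀ˣh₀: take L = L₀·Dx.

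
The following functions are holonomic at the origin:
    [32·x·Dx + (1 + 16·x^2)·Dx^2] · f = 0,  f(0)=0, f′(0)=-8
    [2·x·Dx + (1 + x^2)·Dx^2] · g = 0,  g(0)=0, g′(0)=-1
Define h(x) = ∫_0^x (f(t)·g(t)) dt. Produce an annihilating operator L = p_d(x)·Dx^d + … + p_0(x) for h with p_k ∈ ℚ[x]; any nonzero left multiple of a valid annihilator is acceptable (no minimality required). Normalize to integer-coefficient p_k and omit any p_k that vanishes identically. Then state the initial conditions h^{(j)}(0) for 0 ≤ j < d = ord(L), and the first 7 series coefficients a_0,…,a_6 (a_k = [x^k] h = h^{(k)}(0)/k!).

f: a_k = 0, -8, 0, 128/3, 0, -2048/5, 0, …
g: a_k = 0, -1, 0, 1/3, 0, -1/5, 0, …
Product ⇒ symmetric product L₀, ord ≤ 4.
h=∫₀ˣh₀: take L = L₀·Dx.
L = (-384·x - 10880·x^3 - 16384·x^5 + 34816·x^7 + 98304·x^9)·Dx^2 + (-68 - 3916·x^2 - 19584·x^4 - 14336·x^6 + 121856·x^8 + 147456·x^10)·Dx^3 + (-136·x - 2632·x^3 - 6528·x^5 + 16448·x^7 + 69632·x^9 + 49152·x^11)·Dx^4 + (-1 - 34·x^2 - 305·x^4 + 4880·x^8 + 8704·x^10 + 4096·x^12)·Dx^5  (order 5).
h: a_k = 0, 0, 0, 8/3, 0, -136/15, 0, …
ICs: h(0) = 0, h′(0) = 0, h′′(0) = 0, h′′′(0) = 16, h′′′′(0) = 0.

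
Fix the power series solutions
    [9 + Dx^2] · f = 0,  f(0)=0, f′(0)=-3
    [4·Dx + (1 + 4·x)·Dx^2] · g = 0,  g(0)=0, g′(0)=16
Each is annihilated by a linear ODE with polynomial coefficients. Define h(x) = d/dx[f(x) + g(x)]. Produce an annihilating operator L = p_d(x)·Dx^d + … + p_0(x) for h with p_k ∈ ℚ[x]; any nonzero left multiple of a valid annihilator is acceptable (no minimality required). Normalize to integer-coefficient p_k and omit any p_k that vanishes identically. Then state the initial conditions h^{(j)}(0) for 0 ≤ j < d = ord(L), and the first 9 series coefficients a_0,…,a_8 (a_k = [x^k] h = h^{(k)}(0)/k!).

L = (3780 + 2592·x + 5184·x^2) + (369 + 2124·x + 3888·x^2 + 5184·x^3)·Dx + (420 + 288·x + 576·x^2)·Dx^2 + (41 + 236·x + 432·x^2 + 576·x^3)·Dx^3  (order 3).
h: a_k = 13, -64, 539/2, -1024, 32687/8, -16384, 5243123/80, -262144, 4697618293/4480, …
ICs: h(0) = 13, h′(0) = -64, h′′(0) = 539.

f: a_k = 0, -3, 0, 9/2, 0, -81/40, 0, 243/560, 0, …
g: a_k = 0, 16, -32, 256/3, -256, 4096/5, -8192/3, 65536/7, -32768, …
Weyl lclm of L_f,L_g ⇒ L₀ (ord ≤ 4).
Derive L from L₀ (diff closure).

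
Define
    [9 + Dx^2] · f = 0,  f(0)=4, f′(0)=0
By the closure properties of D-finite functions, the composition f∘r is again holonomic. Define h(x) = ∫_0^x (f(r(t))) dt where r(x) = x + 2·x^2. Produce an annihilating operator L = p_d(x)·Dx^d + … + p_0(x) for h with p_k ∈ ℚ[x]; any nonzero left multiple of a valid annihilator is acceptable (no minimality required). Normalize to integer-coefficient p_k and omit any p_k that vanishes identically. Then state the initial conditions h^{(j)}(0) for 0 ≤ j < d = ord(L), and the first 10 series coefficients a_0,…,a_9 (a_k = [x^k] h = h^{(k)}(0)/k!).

f: a_k = 4, 0, -18, 0, 27/2, 0, -81/20, 0, 729/1120, 0, …
Change of var in L_f (x↦r) gives L₀.
h=∫h₀ ⇒ L = L₀·Dx.
L = (9 + 108·x + 432·x^2 + 576·x^3)·Dx - 4·Dx^2 + (1 + 4·x)·Dx^3  (order 3).
h: a_k = 0, 4, 0, -6, -18, -117/10, 18, 6399/140, 1917/40, -3279/1120, …
ICs: h(0) = 0, h′(0) = 4, h′′(0) = 0.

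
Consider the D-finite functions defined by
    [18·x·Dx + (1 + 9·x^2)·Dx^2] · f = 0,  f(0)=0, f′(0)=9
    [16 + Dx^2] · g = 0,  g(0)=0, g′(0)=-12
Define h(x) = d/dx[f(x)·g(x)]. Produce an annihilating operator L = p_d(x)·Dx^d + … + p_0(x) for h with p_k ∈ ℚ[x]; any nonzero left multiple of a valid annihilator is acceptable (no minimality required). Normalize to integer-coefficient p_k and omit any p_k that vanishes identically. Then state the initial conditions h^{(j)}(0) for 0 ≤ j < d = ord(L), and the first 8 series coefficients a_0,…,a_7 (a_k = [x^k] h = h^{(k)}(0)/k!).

L = (524992 + 14103936·x^2 + 183342528·x^4 + 608394240·x^6 + 1431032832·x^8 + 3627970560·x^10 + 8707129344·x^12) + (314208·x + 11036736·x^3 + 108591840·x^5 + 419904000·x^7 + 1209323520·x^9 + 2176782336·x^11)·Dx + (38012 + 1098792·x^2 + 14837580·x^4 + 64186992·x^6 + 209112192·x^8 + 589545216·x^10 + 1088391168·x^12)·Dx^2 + (19638·x + 689796·x^3 + 6786990·x^5 + 26244000·x^7 + 75582720·x^9 + 136048896·x^11)·Dx^3 + (325 + 13581·x^2 + 211167·x^4 + 1635147·x^6 + 7479540·x^8 + 22674816·x^10 + 34012224·x^12)·Dx^4  (order 4).
h: a_k = 0, -216, 0, 2448, 0, -17064, 0, 133536, …
ICs: h(0) = 0, h′(0) = -216, h′′(0) = 0, h′′′(0) = 14688.

f: a_k = 0, 9, 0, -27, 0, 729/5, 0, -6561/7, …
g: a_k = 0, -12, 0, 32, 0, -128/5, 0, 1024/105, …
f·g: L₀ = L_f ⊗_s L_g, ord ≤ 2·2.
h₀' ⇒ L via d/dx closure of L₀.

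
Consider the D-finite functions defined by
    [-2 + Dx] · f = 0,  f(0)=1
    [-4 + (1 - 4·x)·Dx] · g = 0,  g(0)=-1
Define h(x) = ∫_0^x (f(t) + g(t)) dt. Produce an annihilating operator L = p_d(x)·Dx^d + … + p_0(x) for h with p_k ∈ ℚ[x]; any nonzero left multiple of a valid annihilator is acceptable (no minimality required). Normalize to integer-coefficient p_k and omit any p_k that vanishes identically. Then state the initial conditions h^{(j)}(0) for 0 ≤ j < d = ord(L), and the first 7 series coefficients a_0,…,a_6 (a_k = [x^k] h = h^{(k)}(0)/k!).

f: a_k = 1, 2, 2, 4/3, 2/3, 4/15, 4/45, …
g: a_k = -1, -4, -16, -64, -256, -1024, -4096, …
f+g: L₀ = lclm(L_f,L_g), ord ≤ 1+1.
∫: right-multiply L₀ by Dx.
L = (24 + 32·x)·Dx + (-14 - 16·x + 32·x^2)·Dx^2 + (1 - 16·x^2)·Dx^3  (order 3).
h: a_k = 0, 0, -1, -14/3, -47/3, -766/15, -7678/45, …
ICs: h(0) = 0, h′(0) = 0, h′′(0) = -2.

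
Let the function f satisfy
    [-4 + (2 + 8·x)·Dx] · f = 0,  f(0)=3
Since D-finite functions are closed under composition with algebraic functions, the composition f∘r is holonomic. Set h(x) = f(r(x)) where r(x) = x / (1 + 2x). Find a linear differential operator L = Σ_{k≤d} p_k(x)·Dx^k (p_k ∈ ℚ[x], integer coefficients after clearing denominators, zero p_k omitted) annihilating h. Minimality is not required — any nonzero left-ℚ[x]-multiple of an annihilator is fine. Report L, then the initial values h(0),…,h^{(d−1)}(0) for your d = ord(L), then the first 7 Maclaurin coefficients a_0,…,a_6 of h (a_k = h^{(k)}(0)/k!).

f: a_k = 3, 6, -6, 12, -30, 84, -252, …
Substitute x→r, Dx→(1/r')Dx; clear ⇒ L₀.
L = -2 + (1 + 8·x + 12·x^2)·Dx  (order 1).
h: a_k = 3, 6, -18, 60, -222, 900, -3924, …
ICs: h(0) = 3.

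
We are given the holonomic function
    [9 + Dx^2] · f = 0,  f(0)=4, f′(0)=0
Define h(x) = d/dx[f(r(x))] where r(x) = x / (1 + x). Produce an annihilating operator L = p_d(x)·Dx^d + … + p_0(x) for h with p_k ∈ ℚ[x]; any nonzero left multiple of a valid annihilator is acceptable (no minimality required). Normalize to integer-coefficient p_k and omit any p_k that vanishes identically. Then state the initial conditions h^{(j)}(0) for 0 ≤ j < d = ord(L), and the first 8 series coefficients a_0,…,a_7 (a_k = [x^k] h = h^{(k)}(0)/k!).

L = (15 + 12·x + 6·x^2) + (6 + 18·x + 18·x^2 + 6·x^3)·Dx + (1 + 4·x + 6·x^2 + 4·x^3 + x^4)·Dx^2  (order 2).
h: a_k = 0, -36, 108, -162, 90, 2457/10, -9639/10, 293553/140, …
ICs: h(0) = 0, h′(0) = -36.

f: a_k = 4, 0, -18, 0, 27/2, 0, -81/20, 0, …
Substitute x→r, Dx→(1/r')Dx; clear ⇒ L₀.
Differentiate: ansatz ord ≤ ord L₀ ⇒ L.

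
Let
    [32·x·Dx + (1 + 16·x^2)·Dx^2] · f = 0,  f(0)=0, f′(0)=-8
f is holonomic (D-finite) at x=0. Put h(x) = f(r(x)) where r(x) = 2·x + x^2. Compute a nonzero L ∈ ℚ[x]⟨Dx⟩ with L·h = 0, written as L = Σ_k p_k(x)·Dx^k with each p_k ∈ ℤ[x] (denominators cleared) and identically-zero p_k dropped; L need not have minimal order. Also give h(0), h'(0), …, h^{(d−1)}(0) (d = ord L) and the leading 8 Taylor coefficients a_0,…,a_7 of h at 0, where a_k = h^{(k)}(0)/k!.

L = (-1 + 128·x + 256·x^2 + 192·x^3 + 48·x^4)·Dx + (1 + x + 64·x^2 + 128·x^3 + 80·x^4 + 16·x^5)·Dx^2  (order 2).
h: a_k = 0, -16, -8, 1024/3, 512, -64256/5, -98176/3, 3964928/7, …
ICs: h(0) = 0, h′(0) = -16.

f: a_k = 0, -8, 0, 128/3, 0, -2048/5, 0, 32768/7, …
Change of var in L_f (x↦r) gives L₀.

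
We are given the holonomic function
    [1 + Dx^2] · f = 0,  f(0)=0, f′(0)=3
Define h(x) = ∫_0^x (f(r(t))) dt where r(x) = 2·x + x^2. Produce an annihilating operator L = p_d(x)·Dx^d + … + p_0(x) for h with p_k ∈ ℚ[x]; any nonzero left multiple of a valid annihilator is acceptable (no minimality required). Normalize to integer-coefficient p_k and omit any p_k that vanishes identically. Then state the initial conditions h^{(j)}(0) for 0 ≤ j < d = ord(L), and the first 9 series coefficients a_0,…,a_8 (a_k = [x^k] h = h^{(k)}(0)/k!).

L = (4 + 12·x + 12·x^2 + 4·x^3)·Dx - Dx^2 + (1 + x)·Dx^3  (order 3).
h: a_k = 0, 0, 3, 1, -1, -6/5, -11/30, 3/14, 101/420, …
ICs: h(0) = 0, h′(0) = 0, h′′(0) = 6.

f: a_k = 0, 3, 0, -1/2, 0, 1/40, 0, -1/1680, 0, …
Substitute x→r, Dx→(1/r')Dx; clear ⇒ L₀.
h=∫h₀ ⇒ L = L₀·Dx.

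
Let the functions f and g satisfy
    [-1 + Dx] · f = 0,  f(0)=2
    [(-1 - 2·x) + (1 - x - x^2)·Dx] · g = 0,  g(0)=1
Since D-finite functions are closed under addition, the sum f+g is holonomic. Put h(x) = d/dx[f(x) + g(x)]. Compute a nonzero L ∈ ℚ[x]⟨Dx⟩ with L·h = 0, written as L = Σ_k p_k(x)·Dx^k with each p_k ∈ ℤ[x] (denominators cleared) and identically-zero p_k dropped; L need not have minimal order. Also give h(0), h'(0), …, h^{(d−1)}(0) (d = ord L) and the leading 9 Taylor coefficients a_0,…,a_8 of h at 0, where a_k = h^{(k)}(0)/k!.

L = (14 + 46·x + 40·x^2 + 36·x^3 + 6·x^4) + (-17 - 48·x - 41·x^2 - 24·x^3 + 5·x^4 + 2·x^5)·Dx + (3 + 2·x + x^2 - 12·x^3 - 11·x^4 - 2·x^5)·Dx^2  (order 2).
h: a_k = 3, 6, 10, 61/3, 481/12, 4681/60, 52921/360, 685441/2520, 9979201/20160, …
ICs: h(0) = 3, h′(0) = 6.

f: a_k = 2, 2, 1, 1/3, 1/12, 1/60, 1/360, 1/2520, 1/20160, …
g: a_k = 1, 1, 2, 3, 5, 8, 13, 21, 34, …
f+g: L₀ = lclm(L_f,L_g), ord ≤ 1+1.
Derive L from L₀ (diff closure).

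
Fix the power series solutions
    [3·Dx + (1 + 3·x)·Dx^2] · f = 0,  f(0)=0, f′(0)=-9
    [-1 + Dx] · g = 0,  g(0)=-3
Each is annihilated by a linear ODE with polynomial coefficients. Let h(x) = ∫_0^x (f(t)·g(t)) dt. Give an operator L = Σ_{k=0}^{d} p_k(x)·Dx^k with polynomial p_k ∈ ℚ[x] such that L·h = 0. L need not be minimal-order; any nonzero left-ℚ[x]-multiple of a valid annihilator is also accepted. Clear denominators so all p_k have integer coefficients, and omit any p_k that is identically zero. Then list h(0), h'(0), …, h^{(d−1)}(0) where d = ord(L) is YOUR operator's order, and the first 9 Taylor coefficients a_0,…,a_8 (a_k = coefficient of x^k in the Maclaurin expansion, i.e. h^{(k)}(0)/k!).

f: a_k = 0, -9, 27/2, -27, 243/4, -729/5, 729/2, -6561/7, 19683/8, …
g: a_k = -3, -3, -3/2, -1/2, -1/8, -1/40, -1/240, -1/1680, -1/13440, …
Product ⇒ symmetric product L₀, ord ≤ 2.
h=∫₀ˣh₀: take L = L₀·Dx.
L = (-2 + 3·x)·Dx + (1 - 6·x)·Dx^2 + (1 + 3·x)·Dx^3  (order 3).
h: a_k = 0, 0, 27/2, -9/2, 27/2, -117/5, 3867/80, -11763/112, 133683/560, …
ICs: h(0) = 0, h′(0) = 0, h′′(0) = 27.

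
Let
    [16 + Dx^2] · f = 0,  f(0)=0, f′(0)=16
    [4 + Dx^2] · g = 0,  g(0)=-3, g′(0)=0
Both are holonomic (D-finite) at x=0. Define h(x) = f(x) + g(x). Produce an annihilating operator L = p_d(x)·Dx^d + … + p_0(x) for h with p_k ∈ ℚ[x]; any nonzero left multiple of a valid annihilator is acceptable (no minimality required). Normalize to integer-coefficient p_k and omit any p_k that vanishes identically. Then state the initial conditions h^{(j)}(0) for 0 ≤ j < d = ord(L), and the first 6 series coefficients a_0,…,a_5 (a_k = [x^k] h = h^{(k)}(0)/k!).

L = 64 + 20·Dx^2 + Dx^4  (order 4).
h: a_k = -3, 16, 6, -128/3, -2, 512/15, …
ICs: h(0) = -3, h′(0) = 16, h′′(0) = 12, h′′′(0) = -256.

f: a_k = 0, 16, 0, -128/3, 0, 512/15, …
g: a_k = -3, 0, 6, 0, -2, 0, …
h₀=f+g: left-lcm gives L₀, ord ≤ 4.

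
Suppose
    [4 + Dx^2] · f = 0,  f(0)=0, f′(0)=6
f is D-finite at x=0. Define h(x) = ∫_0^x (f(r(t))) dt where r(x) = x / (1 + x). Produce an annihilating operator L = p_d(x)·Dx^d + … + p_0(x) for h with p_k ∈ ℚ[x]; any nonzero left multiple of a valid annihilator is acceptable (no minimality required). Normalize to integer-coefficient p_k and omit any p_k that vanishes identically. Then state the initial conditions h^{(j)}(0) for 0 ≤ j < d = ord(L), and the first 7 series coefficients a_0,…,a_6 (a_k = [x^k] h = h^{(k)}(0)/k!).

L = 4·Dx + (2 + 6·x + 6·x^2 + 2·x^3)·Dx^2 + (1 + 4·x + 6·x^2 + 4·x^3 + x^4)·Dx^3  (order 3).
h: a_k = 0, 0, 3, -2, 1/2, 6/5, -43/15, …
ICs: h(0) = 0, h′(0) = 0, h′′(0) = 6.

f: a_k = 0, 6, 0, -4, 0, 4/5, 0, …
h₀=f(r): pull back L_f along r ⇒ L₀.
h=∫h₀ ⇒ L = L₀·Dx.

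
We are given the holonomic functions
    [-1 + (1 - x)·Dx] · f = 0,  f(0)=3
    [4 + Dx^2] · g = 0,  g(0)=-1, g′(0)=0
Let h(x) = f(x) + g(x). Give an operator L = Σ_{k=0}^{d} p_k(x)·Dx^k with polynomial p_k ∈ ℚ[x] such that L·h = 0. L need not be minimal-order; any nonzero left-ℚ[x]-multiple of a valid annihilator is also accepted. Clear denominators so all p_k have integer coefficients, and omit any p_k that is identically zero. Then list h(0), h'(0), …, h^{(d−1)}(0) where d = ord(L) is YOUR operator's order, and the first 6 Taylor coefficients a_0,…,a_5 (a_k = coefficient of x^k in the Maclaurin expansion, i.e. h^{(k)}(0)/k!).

f: a_k = 3, 3, 3, 3, 3, 3, …
g: a_k = -1, 0, 2, 0, -2/3, 0, …
L₀ := lclm(L_f,L_g); ord L₀ ≤ 1+2.
L = (20 - 16·x + 8·x^2) + (-12 + 28·x - 24·x^2 + 8·x^3)·Dx + (5 - 4·x + 2·x^2)·Dx^2 + (-3 + 7·x - 6·x^2 + 2·x^3)·Dx^3  (order 3).
h: a_k = 2, 3, 5, 3, 7/3, 3, …
ICs: h(0) = 2, h′(0) = 3, h′′(0) = 10.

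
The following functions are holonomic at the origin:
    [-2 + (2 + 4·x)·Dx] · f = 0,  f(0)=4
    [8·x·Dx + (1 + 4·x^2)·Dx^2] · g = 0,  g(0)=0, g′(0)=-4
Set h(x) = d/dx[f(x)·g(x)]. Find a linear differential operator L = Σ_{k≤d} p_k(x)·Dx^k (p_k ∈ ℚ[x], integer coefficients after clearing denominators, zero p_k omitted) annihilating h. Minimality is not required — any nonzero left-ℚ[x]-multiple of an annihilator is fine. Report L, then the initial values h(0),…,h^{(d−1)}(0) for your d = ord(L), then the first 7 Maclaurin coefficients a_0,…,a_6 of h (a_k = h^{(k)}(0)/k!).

L = (5 + 80·x + 8·x^2 - 192·x^3 - 48·x^4) + (14 + 84·x + 144·x^2 - 224·x^3 - 672·x^4 - 192·x^5)·Dx + (3 + 4·x - 12·x^2 - 32·x^3 - 112·x^4 - 192·x^5 - 64·x^6)·Dx^2  (order 2).
h: a_k = -16, -32, 88, 160/3, -778/3, -1636/5, 18853/15, …
ICs: h(0) = -16, h′(0) = -32.

f: a_k = 4, 4, -2, 2, -5/2, 7/2, -21/4, …
g: a_k = 0, -4, 0, 16/3, 0, -64/5, 0, …
f·g: L₀ = L_f ⊗_s L_g, ord ≤ 1·2.
h=h₀': d/dx-closure on L₀ ⇒ L.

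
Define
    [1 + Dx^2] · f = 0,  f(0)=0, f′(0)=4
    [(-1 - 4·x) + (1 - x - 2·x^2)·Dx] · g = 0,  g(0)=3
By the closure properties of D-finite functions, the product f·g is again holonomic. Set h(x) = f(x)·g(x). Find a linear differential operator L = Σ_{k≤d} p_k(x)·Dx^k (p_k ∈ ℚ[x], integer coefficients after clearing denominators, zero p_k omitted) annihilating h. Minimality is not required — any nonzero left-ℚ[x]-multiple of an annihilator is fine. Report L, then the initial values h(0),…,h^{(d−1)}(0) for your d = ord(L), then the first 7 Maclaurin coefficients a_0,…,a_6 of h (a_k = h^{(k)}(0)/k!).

L = (3 + x + 2·x^2) + (2 + 8·x)·Dx + (-1 + x + 2·x^2)·Dx^2  (order 2).
h: a_k = 0, 12, 12, 34, 58, 1261/10, 2421/10, …
ICs: h(0) = 0, h′(0) = 12.

f: a_k = 0, 4, 0, -2/3, 0, 1/30, 0, …
g: a_k = 3, 3, 9, 15, 33, 63, 129, …
Sym-product of L_f,L_g gives L₀ (≤ ord 2).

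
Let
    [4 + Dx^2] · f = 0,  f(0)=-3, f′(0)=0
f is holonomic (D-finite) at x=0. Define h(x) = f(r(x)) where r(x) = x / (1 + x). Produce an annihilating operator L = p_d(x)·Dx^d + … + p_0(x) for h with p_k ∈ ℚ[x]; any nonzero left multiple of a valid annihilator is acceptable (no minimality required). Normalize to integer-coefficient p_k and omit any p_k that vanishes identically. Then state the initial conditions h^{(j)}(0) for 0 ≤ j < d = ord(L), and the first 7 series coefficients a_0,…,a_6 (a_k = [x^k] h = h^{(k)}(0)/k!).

L = 4 + (2 + 6·x + 6·x^2 + 2·x^3)·Dx + (1 + 4·x + 6·x^2 + 4·x^3 + x^4)·Dx^2  (order 2).
h: a_k = -3, 0, 6, -12, 16, -16, 154/15, …
ICs: h(0) = -3, h′(0) = 0.

f: a_k = -3, 0, 6, 0, -2, 0, 4/15, …
h₀=f(r): pull back L_f along r ⇒ L₀.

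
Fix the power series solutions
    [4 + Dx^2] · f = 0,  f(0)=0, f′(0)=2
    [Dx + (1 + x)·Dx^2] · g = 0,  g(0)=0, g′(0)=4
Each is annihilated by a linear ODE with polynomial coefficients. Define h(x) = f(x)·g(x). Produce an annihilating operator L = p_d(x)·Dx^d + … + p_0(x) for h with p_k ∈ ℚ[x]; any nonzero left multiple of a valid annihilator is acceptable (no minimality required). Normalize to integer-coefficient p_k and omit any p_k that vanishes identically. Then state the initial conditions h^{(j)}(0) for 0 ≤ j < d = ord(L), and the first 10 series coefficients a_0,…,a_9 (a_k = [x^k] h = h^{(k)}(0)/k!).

L = (168 + 864·x + 1456·x^2 + 1024·x^3 + 256·x^4) + (112 + 368·x + 384·x^2 + 128·x^3)·Dx + (102 + 464·x + 744·x^2 + 512·x^3 + 128·x^4)·Dx^2 + (28 + 92·x + 96·x^2 + 32·x^3)·Dx^3 + (15 + 62·x + 95·x^2 + 64·x^3 + 16·x^4)·Dx^4  (order 4).
h: a_k = 0, 0, 8, -4, -8/3, 2/3, 8/9, -8/15, 104/315, -103/315, …
ICs: h(0) = 0, h′(0) = 0, h′′(0) = 16, h′′′(0) = -24.

f: a_k = 0, 2, 0, -4/3, 0, 4/15, 0, -8/315, 0, 4/2835, …
g: a_k = 0, 4, -2, 4/3, -1, 4/5, -2/3, 4/7, -1/2, 4/9, …
L₀ := L_f ⊗_s L_g (sym. prod.), ord ≤ 4.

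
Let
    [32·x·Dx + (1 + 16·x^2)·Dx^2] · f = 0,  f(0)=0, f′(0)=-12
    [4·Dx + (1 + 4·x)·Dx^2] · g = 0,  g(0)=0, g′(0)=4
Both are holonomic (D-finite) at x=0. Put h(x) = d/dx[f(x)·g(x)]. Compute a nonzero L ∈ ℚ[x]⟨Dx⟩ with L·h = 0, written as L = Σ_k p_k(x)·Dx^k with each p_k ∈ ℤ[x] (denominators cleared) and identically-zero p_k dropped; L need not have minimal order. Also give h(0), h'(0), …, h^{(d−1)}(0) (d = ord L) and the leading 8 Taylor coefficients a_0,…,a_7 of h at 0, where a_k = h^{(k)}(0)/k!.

f: a_k = 0, -12, 0, 64, 0, -3072/5, 0, 49152/7, …
g: a_k = 0, 4, -8, 64/3, -64, 1024/5, -2048/3, 16384/7, …
Sym-product of L_f,L_g gives L₀ (≤ ord 4).
h=h₀': d/dx-closure on L₀ ⇒ L.
L = (1536 + 11264·x + 81920·x^2 + 638976·x^3 + 1966080·x^4 + 3407872·x^5 + 4194304·x^7) + (288 + 7936·x + 78848·x^2 + 495616·x^3 + 2228224·x^4 + 6094848·x^5 + 9175040·x^6 + 3145728·x^7 + 14680064·x^8)·Dx + (48 + 1024·x + 12288·x^2 + 79872·x^3 + 368640·x^4 + 1277952·x^5 + 3145728·x^6 + 4718592·x^7 + 3145728·x^8 + 8388608·x^9)·Dx^2 + (5 + 72·x + 592·x^2 + 3584·x^3 + 16896·x^4 + 61440·x^5 + 172032·x^6 + 393216·x^7 + 589824·x^8 + 524288·x^9 + 1048576·x^10)·Dx^3  (order 3).
h: a_k = 0, -96, 288, 0, 1280, -106496/5, 315392/5, 0, …
ICs: h(0) = 0, h′(0) = -96, h′′(0) = 576.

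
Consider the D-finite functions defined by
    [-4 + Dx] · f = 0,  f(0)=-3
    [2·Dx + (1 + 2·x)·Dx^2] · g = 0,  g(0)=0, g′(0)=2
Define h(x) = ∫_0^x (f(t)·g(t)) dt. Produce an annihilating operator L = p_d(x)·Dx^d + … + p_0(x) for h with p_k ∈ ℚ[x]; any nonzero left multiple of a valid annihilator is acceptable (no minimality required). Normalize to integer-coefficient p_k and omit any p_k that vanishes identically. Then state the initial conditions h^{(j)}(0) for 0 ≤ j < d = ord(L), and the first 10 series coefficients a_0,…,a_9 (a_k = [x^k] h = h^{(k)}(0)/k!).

L = (8 + 32·x)·Dx + (-6 - 16·x)·Dx^2 + (1 + 2·x)·Dx^3  (order 3).
h: a_k = 0, 0, -3, -6, -8, -36/5, -88/15, -64/21, -272/105, 32/135, …
ICs: h(0) = 0, h′(0) = 0, h′′(0) = -6.

f: a_k = -3, -12, -24, -32, -32, -128/5, -256/15, -1024/105, -512/105, -2048/945, …
g: a_k = 0, 2, -2, 8/3, -4, 32/5, -32/3, 128/7, -32, 512/9, …
h₀=f·g: eliminate ⇒ L₀, order ≤ 1·2.
∫: right-multiply L₀ by Dx.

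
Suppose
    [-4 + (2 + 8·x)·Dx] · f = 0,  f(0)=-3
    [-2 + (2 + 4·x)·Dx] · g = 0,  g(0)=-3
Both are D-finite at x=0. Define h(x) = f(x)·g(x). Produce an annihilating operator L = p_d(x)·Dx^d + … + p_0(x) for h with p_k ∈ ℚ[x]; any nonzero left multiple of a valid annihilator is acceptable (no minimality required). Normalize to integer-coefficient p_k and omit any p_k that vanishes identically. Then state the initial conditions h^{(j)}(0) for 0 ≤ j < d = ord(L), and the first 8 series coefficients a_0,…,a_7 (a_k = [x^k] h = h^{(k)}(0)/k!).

f: a_k = -3, -6, 6, -12, 30, -84, 252, -792, …
g: a_k = -3, -3, 3/2, -3/2, 15/8, -21/8, 63/16, -99/16, …
Sym-product of L_f,L_g gives L₀ (≤ ord 1).
L = (-3 - 8·x) + (1 + 6·x + 8·x^2)·Dx  (order 1).
h: a_k = 9, 27, -9/2, 27/2, -333/8, 1053/8, -6813/16, 22491/16, …
ICs: h(0) = 9.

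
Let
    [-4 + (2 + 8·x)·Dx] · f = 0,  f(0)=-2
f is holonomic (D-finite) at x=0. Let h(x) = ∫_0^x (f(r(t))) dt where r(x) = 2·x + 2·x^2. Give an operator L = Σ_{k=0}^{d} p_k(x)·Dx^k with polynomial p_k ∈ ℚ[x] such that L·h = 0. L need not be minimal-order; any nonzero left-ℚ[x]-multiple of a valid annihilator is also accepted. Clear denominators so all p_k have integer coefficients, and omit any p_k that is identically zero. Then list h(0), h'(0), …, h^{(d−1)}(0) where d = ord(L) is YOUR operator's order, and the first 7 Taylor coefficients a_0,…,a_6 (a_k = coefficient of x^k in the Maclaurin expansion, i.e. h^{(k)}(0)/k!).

f: a_k = -2, -4, 4, -8, 20, -56, 168, …
f∘r: x↦r, Dx↦Dx/r' in L_f ⇒ L₀.
h=∫₀ˣh₀: take L = L₀·Dx.
L = (-4 - 8·x)·Dx + (1 + 8·x + 8·x^2)·Dx^2  (order 2).
h: a_k = 0, -2, -4, 8/3, -8, 144/5, -352/3, …
ICs: h(0) = 0, h′(0) = -2.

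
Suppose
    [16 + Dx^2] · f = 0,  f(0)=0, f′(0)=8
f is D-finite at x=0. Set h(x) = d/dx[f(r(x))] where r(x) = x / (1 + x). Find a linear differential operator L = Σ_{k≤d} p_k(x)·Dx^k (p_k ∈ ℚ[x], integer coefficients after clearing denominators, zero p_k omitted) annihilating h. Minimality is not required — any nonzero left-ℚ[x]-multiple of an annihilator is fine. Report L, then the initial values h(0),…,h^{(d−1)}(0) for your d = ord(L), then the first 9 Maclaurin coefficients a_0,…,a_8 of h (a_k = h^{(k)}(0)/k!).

f: a_k = 0, 8, 0, -64/3, 0, 256/15, 0, -2048/315, 0, …
Substitute x→r, Dx→(1/r')Dx; clear ⇒ L₀.
h=h₀': d/dx-closure on L₀ ⇒ L.
L = (22 + 12·x + 6·x^2) + (6 + 18·x + 18·x^2 + 6·x^3)·Dx + (1 + 4·x + 6·x^2 + 4·x^3 + x^4)·Dx^2  (order 2).
h: a_k = 8, -16, -40, 224, -1544/3, 720, -19688/45, -40256/45, 240824/63, …
ICs: h(0) = 8, h′(0) = -16.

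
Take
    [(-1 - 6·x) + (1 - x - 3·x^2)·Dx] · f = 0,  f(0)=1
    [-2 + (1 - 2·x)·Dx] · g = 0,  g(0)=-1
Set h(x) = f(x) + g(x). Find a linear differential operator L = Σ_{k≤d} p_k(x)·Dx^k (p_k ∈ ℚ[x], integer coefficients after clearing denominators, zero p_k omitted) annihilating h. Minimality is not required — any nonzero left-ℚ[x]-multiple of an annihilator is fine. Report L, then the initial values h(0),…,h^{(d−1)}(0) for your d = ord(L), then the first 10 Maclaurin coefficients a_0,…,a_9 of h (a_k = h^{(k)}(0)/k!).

f: a_k = 1, 1, 4, 7, 19, 40, 97, 217, 508, 1159, …
g: a_k = -1, -2, -4, -8, -16, -32, -64, -128, -256, -512, …
L₀ := lclm(L_f,L_g); ord L₀ ≤ 1+1.
L = (8 - 36·x + 108·x^2 - 72·x^3) + (-2·x - 54·x^2 + 192·x^3 - 144·x^4)·Dx + (-1 + 9·x - 23·x^2 + 6·x^3 + 42·x^4 - 36·x^5)·Dx^2  (order 2).
h: a_k = 0, -1, 0, -1, 3, 8, 33, 89, 252, 647, …
ICs: h(0) = 0, h′(0) = -1.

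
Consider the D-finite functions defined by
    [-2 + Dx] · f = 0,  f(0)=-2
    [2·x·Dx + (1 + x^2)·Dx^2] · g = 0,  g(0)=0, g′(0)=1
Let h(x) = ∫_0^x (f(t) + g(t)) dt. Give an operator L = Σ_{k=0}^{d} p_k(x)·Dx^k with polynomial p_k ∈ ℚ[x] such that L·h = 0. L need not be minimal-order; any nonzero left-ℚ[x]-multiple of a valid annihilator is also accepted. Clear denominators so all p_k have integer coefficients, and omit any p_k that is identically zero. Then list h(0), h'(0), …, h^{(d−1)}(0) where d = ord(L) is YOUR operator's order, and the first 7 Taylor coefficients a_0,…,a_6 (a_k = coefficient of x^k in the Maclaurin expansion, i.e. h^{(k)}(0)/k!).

f: a_k = -2, -4, -4, -8/3, -4/3, -8/15, -8/45, …
g: a_k = 0, 1, 0, -1/3, 0, 1/5, 0, …
h₀=f+g: left-lcm gives L₀, ord ≤ 3.
Integrate: L := L₀·Dx.
L = (2 - 4·x - 6·x^2 - 4·x^3)·Dx^2 + (-3 - x^2 - 2·x^4)·Dx^3 + (1 + x + 2·x^2 + x^3 + x^4)·Dx^4  (order 4).
h: a_k = 0, -2, -3/2, -4/3, -3/4, -4/15, -1/18, …
ICs: h(0) = 0, h′(0) = -2, h′′(0) = -3, h′′′(0) = -8.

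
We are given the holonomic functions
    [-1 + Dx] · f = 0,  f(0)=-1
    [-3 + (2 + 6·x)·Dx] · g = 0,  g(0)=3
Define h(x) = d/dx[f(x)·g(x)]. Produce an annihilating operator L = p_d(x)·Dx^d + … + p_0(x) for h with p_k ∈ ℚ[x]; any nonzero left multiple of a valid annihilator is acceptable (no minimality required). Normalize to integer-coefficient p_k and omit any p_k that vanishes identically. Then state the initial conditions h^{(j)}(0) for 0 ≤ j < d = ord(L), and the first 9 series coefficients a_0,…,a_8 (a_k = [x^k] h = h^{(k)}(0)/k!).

L = (7 + 60·x + 36·x^2) + (-10 - 42·x - 36·x^2)·Dx  (order 1).
h: a_k = -15/2, -21/4, -213/16, 671/32, -16157/256, 88837/512, -14933039/30720, 589833983/430080, -3828061859/983040, …
ICs: h(0) = -15/2.

f: a_k = -1, -1, -1/2, -1/6, -1/24, -1/120, -1/720, -1/5040, -1/40320, …
g: a_k = 3, 9/2, -27/8, 81/16, -1215/128, 5103/256, -45927/1024, 216513/2048, -8444007/32768, …
f·g: L₀ = L_f ⊗_s L_g, ord ≤ 1·1.
Derive L from L₀ (diff closure).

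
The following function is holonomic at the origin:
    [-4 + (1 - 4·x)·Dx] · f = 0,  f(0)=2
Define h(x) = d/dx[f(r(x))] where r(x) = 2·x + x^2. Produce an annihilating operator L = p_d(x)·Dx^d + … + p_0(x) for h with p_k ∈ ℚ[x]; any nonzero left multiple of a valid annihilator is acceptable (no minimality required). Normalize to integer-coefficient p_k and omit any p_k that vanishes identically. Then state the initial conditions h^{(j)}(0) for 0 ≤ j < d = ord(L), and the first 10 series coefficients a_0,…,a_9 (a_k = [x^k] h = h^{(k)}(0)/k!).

f: a_k = 2, 8, 32, 128, 512, 2048, 8192, 32768, 131072, 524288, …
f∘r: x↦r, Dx↦Dx/r' in L_f ⇒ L₀.
Derive L from L₀ (diff closure).
L = (17 + 24·x + 12·x^2) + (-1 + 7·x + 12·x^2 + 4·x^3)·Dx  (order 1).
h: a_k = 16, 272, 3456, 39040, 413440, 4203264, 41545728, 402264064, 3834040320, 36091678720, …
ICs: h(0) = 16.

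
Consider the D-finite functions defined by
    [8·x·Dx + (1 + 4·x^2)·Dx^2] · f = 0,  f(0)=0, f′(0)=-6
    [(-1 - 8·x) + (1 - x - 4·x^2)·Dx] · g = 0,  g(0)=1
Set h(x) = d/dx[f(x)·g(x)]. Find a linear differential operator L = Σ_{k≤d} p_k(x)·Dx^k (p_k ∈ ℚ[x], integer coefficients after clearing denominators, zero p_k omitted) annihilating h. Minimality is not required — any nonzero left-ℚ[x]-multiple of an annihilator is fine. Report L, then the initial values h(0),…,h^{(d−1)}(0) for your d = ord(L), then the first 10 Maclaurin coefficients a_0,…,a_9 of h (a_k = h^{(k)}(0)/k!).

L = (14 + 408·x^2 + 384·x^3 + 2304·x^4) + (4 + 34·x + 48·x^2 + 280·x^3 + 384·x^4 + 1536·x^5)·Dx + (-1 - 11·x^2 + 16·x^3 + 20·x^4 + 64·x^5 + 192·x^6)·Dx^2  (order 2).
h: a_k = -6, -12, -66, -184, -766, -10116/5, -6266, -628304/35, -1888482/35, -3143900/21, …
ICs: h(0) = -6, h′(0) = -12.

f: a_k = 0, -6, 0, 8, 0, -96/5, 0, 384/7, 0, -512/3, …
g: a_k = 1, 1, 5, 9, 29, 65, 181, 441, 1165, 2929, …
Product ⇒ symmetric product L₀, ord ≤ 2.
Differentiate: ansatz ord ≤ ord L₀ ⇒ L.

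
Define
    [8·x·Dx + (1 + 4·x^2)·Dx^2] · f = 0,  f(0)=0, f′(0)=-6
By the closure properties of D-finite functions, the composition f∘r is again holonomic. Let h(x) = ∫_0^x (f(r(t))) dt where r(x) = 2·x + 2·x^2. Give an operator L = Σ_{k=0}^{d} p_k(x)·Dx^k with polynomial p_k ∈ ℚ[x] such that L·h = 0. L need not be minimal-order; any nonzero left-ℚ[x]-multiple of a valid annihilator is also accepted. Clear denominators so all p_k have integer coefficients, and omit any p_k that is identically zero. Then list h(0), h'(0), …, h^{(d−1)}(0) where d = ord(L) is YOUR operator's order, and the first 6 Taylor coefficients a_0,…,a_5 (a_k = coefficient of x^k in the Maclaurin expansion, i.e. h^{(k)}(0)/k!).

f: a_k = 0, -6, 0, 8, 0, -96/5, …
h₀=f(r): pull back L_f along r ⇒ L₀.
∫: right-multiply L₀ by Dx.
L = (-2 + 32·x + 128·x^2 + 192·x^3 + 96·x^4)·Dx^2 + (1 + 2·x + 16·x^2 + 64·x^3 + 80·x^4 + 32·x^5)·Dx^3  (order 3).
h: a_k = 0, 0, -6, -4, 16, 192/5, …
ICs: h(0) = 0, h′(0) = 0, h′′(0) = -12.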